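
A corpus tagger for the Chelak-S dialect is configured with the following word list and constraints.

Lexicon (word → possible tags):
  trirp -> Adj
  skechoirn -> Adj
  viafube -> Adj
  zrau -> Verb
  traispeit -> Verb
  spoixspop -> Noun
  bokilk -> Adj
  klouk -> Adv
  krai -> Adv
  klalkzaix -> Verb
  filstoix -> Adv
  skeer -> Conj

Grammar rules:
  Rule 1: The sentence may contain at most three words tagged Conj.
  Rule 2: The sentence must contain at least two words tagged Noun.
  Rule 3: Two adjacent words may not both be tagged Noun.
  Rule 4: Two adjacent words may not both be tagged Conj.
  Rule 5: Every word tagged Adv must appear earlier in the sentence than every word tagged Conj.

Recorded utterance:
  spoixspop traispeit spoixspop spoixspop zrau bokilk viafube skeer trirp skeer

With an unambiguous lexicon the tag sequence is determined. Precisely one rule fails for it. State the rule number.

Fixed tagging: Noun Verb Noun Noun Verb Adj Adj Conj Adj Conj.
Checking each rule: R1 holds, R2 holds, R3 violated, R4 holds, R5 holds.
Only rule 3 fails.

3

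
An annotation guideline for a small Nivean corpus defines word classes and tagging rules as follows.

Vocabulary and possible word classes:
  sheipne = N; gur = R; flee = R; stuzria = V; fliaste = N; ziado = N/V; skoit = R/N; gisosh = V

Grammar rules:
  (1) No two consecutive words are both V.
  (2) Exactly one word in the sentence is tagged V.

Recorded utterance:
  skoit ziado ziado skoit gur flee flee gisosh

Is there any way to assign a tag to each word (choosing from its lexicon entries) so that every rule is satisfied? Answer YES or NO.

Candidates per position — 1:skoit {R,N}; 2:ziado {N,V}; 3:ziado {N,V}; 4:skoit {R,N}; 5:gur {R}; 6:flee {R}; 7:flee {R}; 8:gisosh {V}.
One satisfying assignment: N N N N R R R V.
Check: rule 1 satisfied; rule 2 satisfied.

YES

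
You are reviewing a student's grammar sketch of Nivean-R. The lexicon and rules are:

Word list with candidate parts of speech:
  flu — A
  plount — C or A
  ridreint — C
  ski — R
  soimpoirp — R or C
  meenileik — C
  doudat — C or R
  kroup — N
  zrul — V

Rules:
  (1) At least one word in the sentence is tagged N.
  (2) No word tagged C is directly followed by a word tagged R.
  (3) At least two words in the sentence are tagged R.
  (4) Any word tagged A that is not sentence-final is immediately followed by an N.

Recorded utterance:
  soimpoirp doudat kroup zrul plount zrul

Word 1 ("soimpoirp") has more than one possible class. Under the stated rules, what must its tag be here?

R

Candidates per position — 1:soimpoirp {R,C}; 2:doudat {C,R}; 3:kroup {N}; 4:zrul {V}; 5:plount {C,A}; 6:zrul {V}.
If word 1 were C, no tagging could satisfy rule 3; so word 1 is R.
If word 2 were C, no tagging could satisfy rule 3; so word 2 is R.
If word 5 were A, no tagging could satisfy rule 4; so word 5 is C.
The unique satisfying tagging is: R R N V C V.
Check: rule 1 satisfied; rule 2 satisfied; rule 3 satisfied; rule 4 satisfied.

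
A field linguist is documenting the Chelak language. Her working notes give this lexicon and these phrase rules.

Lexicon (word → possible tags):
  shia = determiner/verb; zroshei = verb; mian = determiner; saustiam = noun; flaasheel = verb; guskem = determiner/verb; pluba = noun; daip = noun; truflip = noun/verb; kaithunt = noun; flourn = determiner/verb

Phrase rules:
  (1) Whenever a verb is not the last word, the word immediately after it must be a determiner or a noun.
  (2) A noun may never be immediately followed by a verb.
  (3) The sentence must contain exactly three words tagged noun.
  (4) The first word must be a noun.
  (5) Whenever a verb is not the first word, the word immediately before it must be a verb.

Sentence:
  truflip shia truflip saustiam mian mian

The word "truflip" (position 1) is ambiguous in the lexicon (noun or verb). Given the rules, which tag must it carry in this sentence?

Candidates per position — 1:truflip {noun,verb}; 2:shia {determiner,verb}; 3:truflip {noun,verb}; 4:saustiam {noun}; 5:mian {determiner}; 6:mian {determiner}.
Word 1 cannot be verb — rule 3 would then fail for every completion. It is noun.
Word 2 cannot be verb — rule 2 would then fail for every completion. It is determiner.
Word 3 cannot be verb — rule 3 would then fail for every completion. It is noun.
That leaves exactly one tagging: noun determiner noun noun determiner determiner.
Rule-by-rule: rule 1 holds; rule 2 holds; rule 3 holds; rule 4 holds; rule 5 holds.

noun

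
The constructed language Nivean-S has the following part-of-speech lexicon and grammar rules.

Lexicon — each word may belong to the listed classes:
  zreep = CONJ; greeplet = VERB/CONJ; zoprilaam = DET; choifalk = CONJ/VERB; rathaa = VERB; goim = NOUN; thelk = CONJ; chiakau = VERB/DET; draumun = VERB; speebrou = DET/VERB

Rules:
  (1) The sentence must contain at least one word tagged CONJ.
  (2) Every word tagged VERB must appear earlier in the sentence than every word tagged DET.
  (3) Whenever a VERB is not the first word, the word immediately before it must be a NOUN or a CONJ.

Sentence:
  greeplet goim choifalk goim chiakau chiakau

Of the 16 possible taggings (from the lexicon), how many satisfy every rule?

6

Candidates per position — 1:greeplet {VERB,CONJ}; 2:goim {NOUN}; 3:choifalk {CONJ,VERB}; 4:goim {NOUN}; 5:chiakau {VERB,DET}; 6:chiakau {VERB,DET}.
There are 16 candidate sequences in total.
Checking each against the rules leaves 6 sequences.
Count = 6.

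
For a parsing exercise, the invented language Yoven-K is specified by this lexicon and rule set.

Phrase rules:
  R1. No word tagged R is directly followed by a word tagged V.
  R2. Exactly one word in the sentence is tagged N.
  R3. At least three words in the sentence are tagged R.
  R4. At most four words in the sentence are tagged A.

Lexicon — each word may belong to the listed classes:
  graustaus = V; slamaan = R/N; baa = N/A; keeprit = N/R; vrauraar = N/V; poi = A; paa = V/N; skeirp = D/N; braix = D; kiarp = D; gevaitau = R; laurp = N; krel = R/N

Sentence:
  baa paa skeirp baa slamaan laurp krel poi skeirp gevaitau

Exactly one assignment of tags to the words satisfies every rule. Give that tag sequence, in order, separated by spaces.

Candidates per position — 1:baa {N,A}; 2:paa {V,N}; 3:skeirp {D,N}; 4:baa {N,A}; 5:slamaan {R,N}; 6:laurp {N}; 7:krel {R,N}; 8:poi {A}; 9:skeirp {D,N}; 10:gevaitau {R}.
Position 1: N is ruled out by rule 2; that leaves A.
Position 2: N is ruled out by rule 2; that leaves V.
Position 3: N is ruled out by rule 2; that leaves D.
Position 4: N is ruled out by rule 2; that leaves A.
Position 5: N is ruled out by rule 2; that leaves R.
Position 7: N is ruled out by rule 2; that leaves R.
Position 9: N is ruled out by rule 2; that leaves D.
The unique satisfying tagging is: A V D A R N R A D R.
Check: rule 1 ok; rule 2 ok; rule 3 ok; rule 4 ok.

A V D A R N R A D R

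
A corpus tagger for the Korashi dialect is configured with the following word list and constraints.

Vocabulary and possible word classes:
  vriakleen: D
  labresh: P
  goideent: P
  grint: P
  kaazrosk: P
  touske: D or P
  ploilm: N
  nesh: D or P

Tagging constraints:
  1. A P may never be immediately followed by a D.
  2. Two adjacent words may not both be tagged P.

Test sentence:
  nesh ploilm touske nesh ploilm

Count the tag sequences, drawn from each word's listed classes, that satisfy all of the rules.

Candidates per position — 1:nesh {D,P}; 2:ploilm {N}; 3:touske {D,P}; 4:nesh {D,P}; 5:ploilm {N}.
There are 8 candidate sequences in total.
The sequences that satisfy every rule: D N D D N; D N D P N; P N D D N; P N D P N.
Count = 4.

4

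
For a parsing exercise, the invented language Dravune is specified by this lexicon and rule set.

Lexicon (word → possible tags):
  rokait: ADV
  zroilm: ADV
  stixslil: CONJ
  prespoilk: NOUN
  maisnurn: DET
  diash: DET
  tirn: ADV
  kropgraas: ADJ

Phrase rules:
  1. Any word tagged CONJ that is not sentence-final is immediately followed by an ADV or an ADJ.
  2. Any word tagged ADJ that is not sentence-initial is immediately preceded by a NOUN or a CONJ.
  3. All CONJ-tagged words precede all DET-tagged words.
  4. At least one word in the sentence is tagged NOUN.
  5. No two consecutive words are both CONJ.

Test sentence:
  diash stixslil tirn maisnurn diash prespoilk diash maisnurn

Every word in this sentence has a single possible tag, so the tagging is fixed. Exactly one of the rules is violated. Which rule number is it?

3

Fixed tagging: DET CONJ ADV DET DET NOUN DET DET.
Checking each rule: R1 ✓, R2 ✓, R3 ✗, R4 ✓, R5 ✓.
Only rule 3 fails.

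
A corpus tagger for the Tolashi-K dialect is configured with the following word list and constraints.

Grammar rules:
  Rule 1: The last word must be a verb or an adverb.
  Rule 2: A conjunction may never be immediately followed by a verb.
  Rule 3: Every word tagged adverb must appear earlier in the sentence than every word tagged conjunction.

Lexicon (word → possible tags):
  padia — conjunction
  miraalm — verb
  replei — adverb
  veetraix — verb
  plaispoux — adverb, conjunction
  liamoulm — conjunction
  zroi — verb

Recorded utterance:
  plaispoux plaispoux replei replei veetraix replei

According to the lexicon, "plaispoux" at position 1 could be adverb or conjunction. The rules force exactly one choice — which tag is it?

Candidates per position — 1:plaispoux {adverb,conjunction}; 2:plaispoux {adverb,conjunction}; 3:replei {adverb}; 4:replei {adverb}; 5:veetraix {verb}; 6:replei {adverb}.
At position 1, choosing conjunction makes rule 3 impossible to satisfy; hence adverb.
At position 2, choosing conjunction makes rule 3 impossible to satisfy; hence adverb.
The unique satisfying tagging is: adverb adverb adverb adverb verb adverb.
Rule-by-rule: rule 1 ✓; rule 2 ✓; rule 3 ✓.

adverb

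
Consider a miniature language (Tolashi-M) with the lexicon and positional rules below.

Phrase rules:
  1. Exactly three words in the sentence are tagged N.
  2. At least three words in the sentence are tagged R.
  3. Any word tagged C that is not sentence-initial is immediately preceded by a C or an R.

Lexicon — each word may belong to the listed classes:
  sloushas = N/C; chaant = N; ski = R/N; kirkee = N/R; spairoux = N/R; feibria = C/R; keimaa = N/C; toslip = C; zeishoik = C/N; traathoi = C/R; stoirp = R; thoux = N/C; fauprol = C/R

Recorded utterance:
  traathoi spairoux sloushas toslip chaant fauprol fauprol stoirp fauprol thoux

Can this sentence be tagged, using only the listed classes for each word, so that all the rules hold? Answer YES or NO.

Candidates per position — 1:traathoi {C,R}; 2:spairoux {N,R}; 3:sloushas {N,C}; 4:toslip {C}; 5:chaant {N}; 6:fauprol {C,R}; 7:fauprol {C,R}; 8:stoirp {R}; 9:fauprol {C,R}; 10:thoux {N,C}.
Every candidate sequence violates at least one rule; no consistent tagging exists.

NO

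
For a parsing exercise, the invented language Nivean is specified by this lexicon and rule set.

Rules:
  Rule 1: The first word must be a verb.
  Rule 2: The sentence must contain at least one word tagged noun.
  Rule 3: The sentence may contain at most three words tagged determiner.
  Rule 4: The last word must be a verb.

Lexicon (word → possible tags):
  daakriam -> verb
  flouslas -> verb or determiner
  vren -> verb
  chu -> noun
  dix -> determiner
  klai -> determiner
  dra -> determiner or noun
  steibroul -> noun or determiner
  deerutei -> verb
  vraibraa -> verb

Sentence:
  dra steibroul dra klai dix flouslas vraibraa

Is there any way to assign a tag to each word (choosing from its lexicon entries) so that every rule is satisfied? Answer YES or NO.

Candidates per position — 1:dra {determiner,noun}; 2:steibroul {noun,determiner}; 3:dra {determiner,noun}; 4:klai {determiner}; 5:dix {determiner}; 6:flouslas {verb,determiner}; 7:vraibraa {verb}.
Rule 1 cannot be satisfied by any choice of tags from the lexicon.
So there is no consistent tagging.

NO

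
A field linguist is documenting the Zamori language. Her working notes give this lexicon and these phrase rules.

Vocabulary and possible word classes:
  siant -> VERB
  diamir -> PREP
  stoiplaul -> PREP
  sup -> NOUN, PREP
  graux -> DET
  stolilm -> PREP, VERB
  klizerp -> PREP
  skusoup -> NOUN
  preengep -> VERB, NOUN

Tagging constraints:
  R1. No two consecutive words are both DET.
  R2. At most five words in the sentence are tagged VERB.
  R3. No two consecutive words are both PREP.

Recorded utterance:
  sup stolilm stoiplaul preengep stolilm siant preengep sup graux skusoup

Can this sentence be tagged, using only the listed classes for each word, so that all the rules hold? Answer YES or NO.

YES

Candidates per position — 1:sup {NOUN,PREP}; 2:stolilm {PREP,VERB}; 3:stoiplaul {PREP}; 4:preengep {VERB,NOUN}; 5:stolilm {PREP,VERB}; 6:siant {VERB}; 7:preengep {VERB,NOUN}; 8:sup {NOUN,PREP}; 9:graux {DET}; 10:skusoup {NOUN}.
One satisfying assignment: NOUN VERB PREP NOUN PREP VERB NOUN NOUN DET NOUN.
Checking: rule 1 ✓; rule 2 ✓; rule 3 ✓.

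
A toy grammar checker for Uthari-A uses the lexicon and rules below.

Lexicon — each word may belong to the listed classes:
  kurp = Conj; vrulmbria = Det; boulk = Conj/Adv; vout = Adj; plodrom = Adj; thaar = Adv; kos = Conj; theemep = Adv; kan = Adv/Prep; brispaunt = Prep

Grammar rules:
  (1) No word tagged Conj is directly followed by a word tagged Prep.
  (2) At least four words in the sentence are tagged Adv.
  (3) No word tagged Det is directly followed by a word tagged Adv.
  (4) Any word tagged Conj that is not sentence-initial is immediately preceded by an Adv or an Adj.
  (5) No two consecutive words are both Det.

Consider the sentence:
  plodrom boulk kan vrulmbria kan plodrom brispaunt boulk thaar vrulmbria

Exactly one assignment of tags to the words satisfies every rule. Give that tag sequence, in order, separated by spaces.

Adj Adv Adv Det Prep Adj Prep Adv Adv Det

Candidates per position — 1:plodrom {Adj}; 2:boulk {Conj,Adv}; 3:kan {Adv,Prep}; 4:vrulmbria {Det}; 5:kan {Adv,Prep}; 6:plodrom {Adj}; 7:brispaunt {Prep}; 8:boulk {Conj,Adv}; 9:thaar {Adv}; 10:vrulmbria {Det}.
If word 5 were Adv, no tagging could satisfy rule 3; so word 5 is Prep.
If word 8 were Conj, no tagging could satisfy rule 2; so word 8 is Adv.
If word 2 were Conj, no tagging could satisfy rule 2; so word 2 is Adv.
If word 3 were Prep, no tagging could satisfy rule 2; so word 3 is Adv.
That leaves exactly one tagging: Adj Adv Adv Det Prep Adj Prep Adv Adv Det.
Check: rule 1 ✓; rule 2 ✓; rule 3 ✓; rule 4 ✓; rule 5 ✓.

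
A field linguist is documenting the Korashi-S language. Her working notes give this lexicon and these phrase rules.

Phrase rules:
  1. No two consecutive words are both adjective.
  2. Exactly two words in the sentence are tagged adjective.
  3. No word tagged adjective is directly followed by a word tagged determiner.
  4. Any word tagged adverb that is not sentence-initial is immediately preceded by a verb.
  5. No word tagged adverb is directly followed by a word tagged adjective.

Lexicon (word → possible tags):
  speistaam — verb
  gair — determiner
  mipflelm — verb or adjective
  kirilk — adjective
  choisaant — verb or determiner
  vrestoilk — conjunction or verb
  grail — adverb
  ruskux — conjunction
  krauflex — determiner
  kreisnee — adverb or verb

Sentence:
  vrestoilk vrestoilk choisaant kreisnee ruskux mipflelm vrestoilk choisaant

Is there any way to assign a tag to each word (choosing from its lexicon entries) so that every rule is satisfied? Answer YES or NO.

Candidates per position — 1:vrestoilk {conjunction,verb}; 2:vrestoilk {conjunction,verb}; 3:choisaant {verb,determiner}; 4:kreisnee {adverb,verb}; 5:ruskux {conjunction}; 6:mipflelm {verb,adjective}; 7:vrestoilk {conjunction,verb}; 8:choisaant {verb,determiner}.
Rule 2 cannot be satisfied by any choice of tags from the lexicon.
So there is no consistent tagging.

NO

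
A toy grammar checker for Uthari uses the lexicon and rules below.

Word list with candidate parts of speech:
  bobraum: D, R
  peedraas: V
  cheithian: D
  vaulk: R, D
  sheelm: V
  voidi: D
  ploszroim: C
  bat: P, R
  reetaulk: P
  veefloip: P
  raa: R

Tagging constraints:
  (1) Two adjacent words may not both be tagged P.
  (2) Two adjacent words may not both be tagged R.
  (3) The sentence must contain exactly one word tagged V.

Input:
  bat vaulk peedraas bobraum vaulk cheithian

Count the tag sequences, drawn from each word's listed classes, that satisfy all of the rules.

9

Candidates per position — 1:bat {P,R}; 2:vaulk {R,D}; 3:peedraas {V}; 4:bobraum {D,R}; 5:vaulk {R,D}; 6:cheithian {D}.
There are 16 candidate sequences in total.
Checking each against the rules leaves 9 sequences.
Count = 9.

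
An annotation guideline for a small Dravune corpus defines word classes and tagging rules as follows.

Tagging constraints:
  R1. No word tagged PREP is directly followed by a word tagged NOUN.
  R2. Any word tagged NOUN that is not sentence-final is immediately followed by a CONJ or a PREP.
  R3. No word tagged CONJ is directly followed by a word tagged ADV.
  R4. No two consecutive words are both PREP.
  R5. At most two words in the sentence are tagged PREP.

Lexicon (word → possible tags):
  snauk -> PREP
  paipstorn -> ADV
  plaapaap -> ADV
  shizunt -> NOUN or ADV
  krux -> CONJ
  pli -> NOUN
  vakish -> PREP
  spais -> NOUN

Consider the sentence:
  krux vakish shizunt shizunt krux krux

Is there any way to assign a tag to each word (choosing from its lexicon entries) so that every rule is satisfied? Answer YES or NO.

YES

Candidates per position — 1:krux {CONJ}; 2:vakish {PREP}; 3:shizunt {NOUN,ADV}; 4:shizunt {NOUN,ADV}; 5:krux {CONJ}; 6:krux {CONJ}.
One satisfying assignment: CONJ PREP ADV NOUN CONJ CONJ.
Checking: rule 1 holds; rule 2 holds; rule 3 holds; rule 4 holds; rule 5 holds.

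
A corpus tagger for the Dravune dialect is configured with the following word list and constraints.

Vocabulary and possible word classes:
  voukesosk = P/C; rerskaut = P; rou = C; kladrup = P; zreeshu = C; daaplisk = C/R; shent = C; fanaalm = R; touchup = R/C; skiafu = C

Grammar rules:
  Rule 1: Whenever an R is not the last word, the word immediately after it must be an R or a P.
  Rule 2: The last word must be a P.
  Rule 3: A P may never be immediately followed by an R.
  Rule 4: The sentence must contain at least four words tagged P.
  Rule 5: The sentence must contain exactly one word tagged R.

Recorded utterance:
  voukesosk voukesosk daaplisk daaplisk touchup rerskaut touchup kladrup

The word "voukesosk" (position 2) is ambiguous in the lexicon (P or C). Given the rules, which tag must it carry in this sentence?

P

Candidates per position — 1:voukesosk {P,C}; 2:voukesosk {P,C}; 3:daaplisk {C,R}; 4:daaplisk {C,R}; 5:touchup {R,C}; 6:rerskaut {P}; 7:touchup {R,C}; 8:kladrup {P}.
Position 1: C is ruled out by rule 4; that leaves P.
Position 2: C is ruled out by rule 4; that leaves P.
Position 3: R is ruled out by rule 3; that leaves C.
Position 7: R is ruled out by rule 3; that leaves C.
The remaining ambiguous positions (4, 5) are resolved jointly — only one combination satisfies every rule.
The unique satisfying tagging is: P P C C R P C P.
Checking: rule 1 ok; rule 2 ok; rule 3 ok; rule 4 ok; rule 5 ok.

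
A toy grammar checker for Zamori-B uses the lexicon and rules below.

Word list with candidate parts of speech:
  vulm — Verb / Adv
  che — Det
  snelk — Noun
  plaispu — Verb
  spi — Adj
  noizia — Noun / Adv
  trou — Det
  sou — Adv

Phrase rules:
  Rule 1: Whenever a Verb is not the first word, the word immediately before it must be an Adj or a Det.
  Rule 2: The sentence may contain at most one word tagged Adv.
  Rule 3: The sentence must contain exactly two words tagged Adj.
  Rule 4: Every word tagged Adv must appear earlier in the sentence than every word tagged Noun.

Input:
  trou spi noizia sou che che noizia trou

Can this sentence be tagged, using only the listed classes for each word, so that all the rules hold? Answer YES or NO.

NO

Candidates per position — 1:trou {Det}; 2:spi {Adj}; 3:noizia {Noun,Adv}; 4:sou {Adv}; 5:che {Det}; 6:che {Det}; 7:noizia {Noun,Adv}; 8:trou {Det}.
Rule 3 cannot be satisfied by any choice of tags from the lexicon.
So there is no consistent tagging.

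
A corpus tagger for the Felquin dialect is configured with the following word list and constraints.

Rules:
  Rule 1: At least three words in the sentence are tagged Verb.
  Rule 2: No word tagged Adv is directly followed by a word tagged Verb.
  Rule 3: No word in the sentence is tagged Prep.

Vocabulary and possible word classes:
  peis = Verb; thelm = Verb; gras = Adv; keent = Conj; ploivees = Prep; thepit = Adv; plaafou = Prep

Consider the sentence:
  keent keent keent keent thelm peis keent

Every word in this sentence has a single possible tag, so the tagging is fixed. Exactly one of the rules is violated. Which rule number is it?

Fixed tagging: Conj Conj Conj Conj Verb Verb Conj.
Checking each rule: R1 fail, R2 pass, R3 pass.
Only rule 1 fails.

1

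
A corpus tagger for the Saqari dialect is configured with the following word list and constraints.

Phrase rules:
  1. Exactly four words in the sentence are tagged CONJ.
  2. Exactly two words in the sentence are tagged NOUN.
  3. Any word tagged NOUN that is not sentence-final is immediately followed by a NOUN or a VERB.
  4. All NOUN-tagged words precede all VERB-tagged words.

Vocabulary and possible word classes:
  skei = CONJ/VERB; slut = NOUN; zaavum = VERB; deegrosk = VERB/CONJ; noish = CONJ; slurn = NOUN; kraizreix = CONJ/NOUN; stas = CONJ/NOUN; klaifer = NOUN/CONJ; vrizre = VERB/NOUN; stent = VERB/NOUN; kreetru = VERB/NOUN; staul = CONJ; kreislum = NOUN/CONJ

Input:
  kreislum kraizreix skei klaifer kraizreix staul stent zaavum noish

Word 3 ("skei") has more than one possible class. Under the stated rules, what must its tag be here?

Candidates per position — 1:kreislum {NOUN,CONJ}; 2:kraizreix {CONJ,NOUN}; 3:skei {CONJ,VERB}; 4:klaifer {NOUN,CONJ}; 5:kraizreix {CONJ,NOUN}; 6:staul {CONJ}; 7:stent {VERB,NOUN}; 8:zaavum {VERB}; 9:noish {CONJ}.
Position 4: NOUN is ruled out by rule 3; that leaves CONJ.
Position 5: NOUN is ruled out by rule 3; that leaves CONJ.
Position 1: CONJ is ruled out by rule 1; that leaves NOUN.
Position 2: CONJ is ruled out by rule 1; that leaves NOUN.
Position 3: CONJ is ruled out by rule 1; that leaves VERB.
Position 7: NOUN is ruled out by rule 2; that leaves VERB.
The only consistent sequence is: NOUN NOUN VERB CONJ CONJ CONJ VERB VERB CONJ.
Checking: rule 1 ok; rule 2 ok; rule 3 ok; rule 4 ok.

VERB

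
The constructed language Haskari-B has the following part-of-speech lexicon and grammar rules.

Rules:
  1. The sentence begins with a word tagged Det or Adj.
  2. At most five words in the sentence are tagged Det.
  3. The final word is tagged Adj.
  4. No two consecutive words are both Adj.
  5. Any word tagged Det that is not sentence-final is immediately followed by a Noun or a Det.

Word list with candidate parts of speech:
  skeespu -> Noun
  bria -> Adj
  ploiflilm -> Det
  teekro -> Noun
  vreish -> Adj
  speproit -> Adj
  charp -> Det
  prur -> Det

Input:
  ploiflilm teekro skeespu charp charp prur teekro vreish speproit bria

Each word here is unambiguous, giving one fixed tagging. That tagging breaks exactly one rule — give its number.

Fixed tagging: Det Noun Noun Det Det Det Noun Adj Adj Adj.
Checking each rule: R1 holds, R2 holds, R3 holds, R4 violated, R5 holds.
Only rule 4 fails.

4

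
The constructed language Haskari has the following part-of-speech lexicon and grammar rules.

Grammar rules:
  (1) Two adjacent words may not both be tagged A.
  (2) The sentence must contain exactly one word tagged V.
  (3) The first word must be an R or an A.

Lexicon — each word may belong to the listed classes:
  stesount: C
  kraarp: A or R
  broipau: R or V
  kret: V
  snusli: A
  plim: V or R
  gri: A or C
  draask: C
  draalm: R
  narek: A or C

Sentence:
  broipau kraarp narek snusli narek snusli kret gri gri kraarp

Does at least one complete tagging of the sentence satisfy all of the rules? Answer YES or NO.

Candidates per position — 1:broipau {R,V}; 2:kraarp {A,R}; 3:narek {A,C}; 4:snusli {A}; 5:narek {A,C}; 6:snusli {A}; 7:kret {V}; 8:gri {A,C}; 9:gri {A,C}; 10:kraarp {A,R}.
One satisfying assignment: R R C A C A V A C R.
Check: rule 1 ok; rule 2 ok; rule 3 ok.

YES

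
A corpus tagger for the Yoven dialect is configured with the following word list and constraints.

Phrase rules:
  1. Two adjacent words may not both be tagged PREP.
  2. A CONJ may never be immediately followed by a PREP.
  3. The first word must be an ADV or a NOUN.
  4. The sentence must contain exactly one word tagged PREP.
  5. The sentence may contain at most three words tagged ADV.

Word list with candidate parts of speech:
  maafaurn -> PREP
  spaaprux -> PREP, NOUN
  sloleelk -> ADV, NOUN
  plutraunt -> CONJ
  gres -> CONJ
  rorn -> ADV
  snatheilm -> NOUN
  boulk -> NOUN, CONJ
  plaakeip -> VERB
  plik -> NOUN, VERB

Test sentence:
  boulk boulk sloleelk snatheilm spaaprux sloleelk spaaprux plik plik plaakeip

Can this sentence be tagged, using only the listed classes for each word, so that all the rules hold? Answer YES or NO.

Candidates per position — 1:boulk {NOUN,CONJ}; 2:boulk {NOUN,CONJ}; 3:sloleelk {ADV,NOUN}; 4:snatheilm {NOUN}; 5:spaaprux {PREP,NOUN}; 6:sloleelk {ADV,NOUN}; 7:spaaprux {PREP,NOUN}; 8:plik {NOUN,VERB}; 9:plik {NOUN,VERB}; 10:plaakeip {VERB}.
One satisfying assignment: NOUN NOUN ADV NOUN NOUN NOUN PREP VERB NOUN VERB.
Checking: rule 1 ✓; rule 2 ✓; rule 3 ✓; rule 4 ✓; rule 5 ✓.

YES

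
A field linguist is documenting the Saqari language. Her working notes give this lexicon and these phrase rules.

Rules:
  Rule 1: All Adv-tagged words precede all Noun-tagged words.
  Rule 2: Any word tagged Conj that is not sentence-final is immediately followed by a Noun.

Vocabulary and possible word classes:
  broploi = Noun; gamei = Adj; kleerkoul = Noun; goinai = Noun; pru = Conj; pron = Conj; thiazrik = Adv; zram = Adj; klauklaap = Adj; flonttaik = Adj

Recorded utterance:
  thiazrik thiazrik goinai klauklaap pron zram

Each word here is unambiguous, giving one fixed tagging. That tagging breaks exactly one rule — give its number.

2

Fixed tagging: Adv Adv Noun Adj Conj Adj.
Applying the rules: R1 ok, R2 fails.
Only rule 2 fails.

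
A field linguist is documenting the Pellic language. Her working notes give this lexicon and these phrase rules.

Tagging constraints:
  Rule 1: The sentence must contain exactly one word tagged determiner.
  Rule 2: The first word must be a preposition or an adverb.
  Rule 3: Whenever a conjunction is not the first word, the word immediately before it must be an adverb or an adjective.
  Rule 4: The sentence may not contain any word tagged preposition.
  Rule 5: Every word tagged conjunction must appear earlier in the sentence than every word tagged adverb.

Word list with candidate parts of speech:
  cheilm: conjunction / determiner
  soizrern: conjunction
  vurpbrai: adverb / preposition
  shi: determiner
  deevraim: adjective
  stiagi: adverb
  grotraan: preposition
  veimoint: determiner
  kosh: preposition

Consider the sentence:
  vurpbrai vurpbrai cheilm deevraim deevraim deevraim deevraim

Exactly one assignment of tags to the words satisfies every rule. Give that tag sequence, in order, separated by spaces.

Candidates per position — 1:vurpbrai {adverb,preposition}; 2:vurpbrai {adverb,preposition}; 3:cheilm {conjunction,determiner}; 4:deevraim {adjective}; 5:deevraim {adjective}; 6:deevraim {adjective}; 7:deevraim {adjective}.
Word 1 cannot be preposition — rule 4 would then fail for every completion. It is adverb.
Word 2 cannot be preposition — rule 4 would then fail for every completion. It is adverb.
Word 3 cannot be conjunction — rule 1 would then fail for every completion. It is determiner.
The only consistent sequence is: adverb adverb determiner adjective adjective adjective adjective.
Verifying each rule — rule 1 satisfied; rule 2 satisfied; rule 3 satisfied; rule 4 satisfied; rule 5 satisfied.

adverb adverb determiner adjective adjective adjective adjective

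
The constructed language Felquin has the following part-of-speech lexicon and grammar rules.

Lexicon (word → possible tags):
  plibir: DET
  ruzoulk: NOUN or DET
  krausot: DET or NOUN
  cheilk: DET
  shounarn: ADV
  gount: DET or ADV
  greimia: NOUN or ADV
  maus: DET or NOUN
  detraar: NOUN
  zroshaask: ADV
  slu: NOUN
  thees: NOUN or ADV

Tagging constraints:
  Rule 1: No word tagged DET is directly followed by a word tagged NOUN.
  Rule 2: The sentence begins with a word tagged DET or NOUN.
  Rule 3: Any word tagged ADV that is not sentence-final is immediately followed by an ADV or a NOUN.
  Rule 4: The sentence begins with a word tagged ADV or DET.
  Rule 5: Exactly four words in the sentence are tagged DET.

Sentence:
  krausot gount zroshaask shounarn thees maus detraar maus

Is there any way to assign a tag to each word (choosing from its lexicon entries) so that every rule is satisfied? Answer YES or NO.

Candidates per position — 1:krausot {DET,NOUN}; 2:gount {DET,ADV}; 3:zroshaask {ADV}; 4:shounarn {ADV}; 5:thees {NOUN,ADV}; 6:maus {DET,NOUN}; 7:detraar {NOUN}; 8:maus {DET,NOUN}.
Every candidate sequence violates at least one rule; no consistent tagging exists.

NO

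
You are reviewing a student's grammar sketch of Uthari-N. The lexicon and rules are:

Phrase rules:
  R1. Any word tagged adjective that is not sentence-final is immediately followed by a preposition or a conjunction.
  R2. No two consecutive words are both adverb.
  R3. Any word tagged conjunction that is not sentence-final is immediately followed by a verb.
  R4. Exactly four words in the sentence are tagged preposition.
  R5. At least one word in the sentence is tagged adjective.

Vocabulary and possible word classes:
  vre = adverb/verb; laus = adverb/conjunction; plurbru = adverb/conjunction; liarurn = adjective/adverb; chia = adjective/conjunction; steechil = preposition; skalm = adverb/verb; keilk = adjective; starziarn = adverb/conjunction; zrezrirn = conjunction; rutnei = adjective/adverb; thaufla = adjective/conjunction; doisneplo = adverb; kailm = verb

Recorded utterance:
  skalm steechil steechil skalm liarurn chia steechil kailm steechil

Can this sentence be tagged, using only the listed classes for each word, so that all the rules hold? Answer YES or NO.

Candidates per position — 1:skalm {adverb,verb}; 2:steechil {preposition}; 3:steechil {preposition}; 4:skalm {adverb,verb}; 5:liarurn {adjective,adverb}; 6:chia {adjective,conjunction}; 7:steechil {preposition}; 8:kailm {verb}; 9:steechil {preposition}.
One satisfying assignment: adverb preposition preposition verb adverb adjective preposition verb preposition.
Checking: rule 1 holds; rule 2 holds; rule 3 holds; rule 4 holds; rule 5 holds.

YES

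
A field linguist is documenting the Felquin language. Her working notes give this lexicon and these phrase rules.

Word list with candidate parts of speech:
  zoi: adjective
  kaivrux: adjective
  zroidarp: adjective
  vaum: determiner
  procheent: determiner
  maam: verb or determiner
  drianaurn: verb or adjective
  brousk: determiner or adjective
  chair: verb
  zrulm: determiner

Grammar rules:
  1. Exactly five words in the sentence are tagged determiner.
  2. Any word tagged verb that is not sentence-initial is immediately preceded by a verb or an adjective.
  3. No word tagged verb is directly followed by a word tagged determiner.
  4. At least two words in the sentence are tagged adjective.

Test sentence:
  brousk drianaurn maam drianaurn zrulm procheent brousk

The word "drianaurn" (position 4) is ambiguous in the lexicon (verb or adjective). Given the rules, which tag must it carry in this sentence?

adjective

Candidates per position — 1:brousk {determiner,adjective}; 2:drianaurn {verb,adjective}; 3:maam {verb,determiner}; 4:drianaurn {verb,adjective}; 5:zrulm {determiner}; 6:procheent {determiner}; 7:brousk {determiner,adjective}.
Position 1: adjective is ruled out by rule 1; that leaves determiner.
Position 2: verb is ruled out by rule 2; that leaves adjective.
Position 3: verb is ruled out by rule 1; that leaves determiner.
Position 4: verb is ruled out by rule 2; that leaves adjective.
Position 7: adjective is ruled out by rule 1; that leaves determiner.
The only consistent sequence is: determiner adjective determiner adjective determiner determiner determiner.
Check: rule 1 ✓; rule 2 ✓; rule 3 ✓; rule 4 ✓.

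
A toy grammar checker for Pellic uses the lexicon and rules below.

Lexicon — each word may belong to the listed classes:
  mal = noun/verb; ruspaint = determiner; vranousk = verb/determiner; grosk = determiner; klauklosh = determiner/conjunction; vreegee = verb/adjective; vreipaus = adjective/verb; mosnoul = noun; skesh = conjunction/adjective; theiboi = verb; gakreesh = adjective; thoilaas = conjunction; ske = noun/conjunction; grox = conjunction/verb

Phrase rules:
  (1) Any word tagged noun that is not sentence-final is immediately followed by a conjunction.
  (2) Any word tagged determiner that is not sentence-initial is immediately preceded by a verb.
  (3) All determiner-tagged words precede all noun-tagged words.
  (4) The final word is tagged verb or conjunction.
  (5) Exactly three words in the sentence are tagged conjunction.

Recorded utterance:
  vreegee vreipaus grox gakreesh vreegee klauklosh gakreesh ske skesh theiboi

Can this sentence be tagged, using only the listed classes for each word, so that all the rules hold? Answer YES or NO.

Candidates per position — 1:vreegee {verb,adjective}; 2:vreipaus {adjective,verb}; 3:grox {conjunction,verb}; 4:gakreesh {adjective}; 5:vreegee {verb,adjective}; 6:klauklosh {determiner,conjunction}; 7:gakreesh {adjective}; 8:ske {noun,conjunction}; 9:skesh {conjunction,adjective}; 10:theiboi {verb}.
One satisfying assignment: adjective adjective conjunction adjective verb conjunction adjective conjunction adjective verb.
Checking: rule 1 ✓; rule 2 ✓; rule 3 ✓; rule 4 ✓; rule 5 ✓.

YES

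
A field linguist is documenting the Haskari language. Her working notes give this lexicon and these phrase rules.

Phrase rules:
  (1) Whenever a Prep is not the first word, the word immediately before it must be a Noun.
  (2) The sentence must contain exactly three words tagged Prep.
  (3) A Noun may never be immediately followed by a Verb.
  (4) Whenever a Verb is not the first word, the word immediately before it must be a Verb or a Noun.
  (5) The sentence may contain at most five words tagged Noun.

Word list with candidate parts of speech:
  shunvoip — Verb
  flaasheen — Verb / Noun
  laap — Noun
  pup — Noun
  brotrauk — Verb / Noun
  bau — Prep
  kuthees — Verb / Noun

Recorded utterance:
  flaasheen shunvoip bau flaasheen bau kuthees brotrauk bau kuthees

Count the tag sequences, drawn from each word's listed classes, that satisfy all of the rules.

Candidates per position — 1:flaasheen {Verb,Noun}; 2:shunvoip {Verb}; 3:bau {Prep}; 4:flaasheen {Verb,Noun}; 5:bau {Prep}; 6:kuthees {Verb,Noun}; 7:brotrauk {Verb,Noun}; 8:bau {Prep}; 9:kuthees {Verb,Noun}.
There are 32 candidate sequences in total.
Rule 1 cannot be satisfied by any choice of tags from the lexicon.
So there is no consistent tagging.
Count = 0.

0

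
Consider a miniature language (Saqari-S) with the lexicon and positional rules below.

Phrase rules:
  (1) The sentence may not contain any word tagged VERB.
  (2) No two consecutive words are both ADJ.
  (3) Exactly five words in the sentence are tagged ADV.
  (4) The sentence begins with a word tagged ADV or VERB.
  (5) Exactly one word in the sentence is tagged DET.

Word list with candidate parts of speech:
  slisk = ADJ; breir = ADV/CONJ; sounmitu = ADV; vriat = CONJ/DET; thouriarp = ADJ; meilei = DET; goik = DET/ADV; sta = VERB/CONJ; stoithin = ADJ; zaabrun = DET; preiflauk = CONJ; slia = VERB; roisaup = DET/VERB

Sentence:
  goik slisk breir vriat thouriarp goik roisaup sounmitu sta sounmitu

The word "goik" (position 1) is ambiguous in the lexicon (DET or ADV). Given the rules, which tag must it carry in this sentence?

ADV

Candidates per position — 1:goik {DET,ADV}; 2:slisk {ADJ}; 3:breir {ADV,CONJ}; 4:vriat {CONJ,DET}; 5:thouriarp {ADJ}; 6:goik {DET,ADV}; 7:roisaup {DET,VERB}; 8:sounmitu {ADV}; 9:sta {VERB,CONJ}; 10:sounmitu {ADV}.
Position 1: tagging it DET would leave rule 3 unsatisfiable, so it must be ADV.
Position 3: tagging it CONJ would leave rule 3 unsatisfiable, so it must be ADV.
Position 6: tagging it DET would leave rule 3 unsatisfiable, so it must be ADV.
Position 7: tagging it VERB would leave rule 1 unsatisfiable, so it must be DET.
Position 9: tagging it VERB would leave rule 1 unsatisfiable, so it must be CONJ.
Position 4: tagging it DET would leave rule 5 unsatisfiable, so it must be CONJ.
That leaves exactly one tagging: ADV ADJ ADV CONJ ADJ ADV DET ADV CONJ ADV.
Rule-by-rule: rule 1 holds; rule 2 holds; rule 3 holds; rule 4 holds; rule 5 holds.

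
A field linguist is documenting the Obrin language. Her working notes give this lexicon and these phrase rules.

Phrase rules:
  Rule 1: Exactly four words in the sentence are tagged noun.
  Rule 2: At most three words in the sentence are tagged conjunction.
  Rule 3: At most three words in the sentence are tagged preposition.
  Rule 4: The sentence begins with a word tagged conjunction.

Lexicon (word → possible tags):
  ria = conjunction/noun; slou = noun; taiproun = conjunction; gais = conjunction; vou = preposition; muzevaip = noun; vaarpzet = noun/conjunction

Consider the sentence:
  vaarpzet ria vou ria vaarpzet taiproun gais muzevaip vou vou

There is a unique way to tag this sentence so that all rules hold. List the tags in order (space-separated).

Candidates per position — 1:vaarpzet {noun,conjunction}; 2:ria {conjunction,noun}; 3:vou {preposition}; 4:ria {conjunction,noun}; 5:vaarpzet {noun,conjunction}; 6:taiproun {conjunction}; 7:gais {conjunction}; 8:muzevaip {noun}; 9:vou {preposition}; 10:vou {preposition}.
Position 1: noun is ruled out by rule 4; that leaves conjunction.
Position 2: conjunction is ruled out by rule 1; that leaves noun.
Position 4: conjunction is ruled out by rule 1; that leaves noun.
Position 5: conjunction is ruled out by rule 1; that leaves noun.
So the tagging must be: conjunction noun preposition noun noun conjunction conjunction noun preposition preposition.
Check: rule 1 holds; rule 2 holds; rule 3 holds; rule 4 holds.

conjunction noun preposition noun noun conjunction conjunction noun preposition preposition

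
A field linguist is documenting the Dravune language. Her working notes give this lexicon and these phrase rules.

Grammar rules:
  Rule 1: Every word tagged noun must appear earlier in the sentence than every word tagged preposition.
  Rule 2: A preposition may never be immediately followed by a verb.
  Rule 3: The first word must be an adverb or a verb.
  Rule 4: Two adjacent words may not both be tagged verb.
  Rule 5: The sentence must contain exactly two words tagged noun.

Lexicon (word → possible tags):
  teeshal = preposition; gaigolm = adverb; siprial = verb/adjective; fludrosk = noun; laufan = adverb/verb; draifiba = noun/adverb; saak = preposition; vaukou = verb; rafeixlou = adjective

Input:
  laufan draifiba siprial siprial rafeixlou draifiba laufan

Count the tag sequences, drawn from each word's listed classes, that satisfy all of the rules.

Candidates per position — 1:laufan {adverb,verb}; 2:draifiba {noun,adverb}; 3:siprial {verb,adjective}; 4:siprial {verb,adjective}; 5:rafeixlou {adjective}; 6:draifiba {noun,adverb}; 7:laufan {adverb,verb}.
There are 64 candidate sequences in total.
Checking each against the rules leaves 12 sequences.
Count = 12.

12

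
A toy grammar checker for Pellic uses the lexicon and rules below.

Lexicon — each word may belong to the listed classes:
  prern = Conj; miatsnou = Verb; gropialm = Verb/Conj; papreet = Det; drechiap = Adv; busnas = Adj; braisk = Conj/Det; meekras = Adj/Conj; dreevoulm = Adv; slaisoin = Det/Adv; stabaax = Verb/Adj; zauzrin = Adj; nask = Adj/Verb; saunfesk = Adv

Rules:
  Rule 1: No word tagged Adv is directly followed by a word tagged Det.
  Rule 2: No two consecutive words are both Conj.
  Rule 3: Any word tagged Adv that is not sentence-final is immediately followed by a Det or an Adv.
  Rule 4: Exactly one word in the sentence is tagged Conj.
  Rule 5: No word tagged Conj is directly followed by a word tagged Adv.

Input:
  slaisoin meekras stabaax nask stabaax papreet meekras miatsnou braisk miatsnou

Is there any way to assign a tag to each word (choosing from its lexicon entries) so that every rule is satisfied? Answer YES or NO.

YES

Candidates per position — 1:slaisoin {Det,Adv}; 2:meekras {Adj,Conj}; 3:stabaax {Verb,Adj}; 4:nask {Adj,Verb}; 5:stabaax {Verb,Adj}; 6:papreet {Det}; 7:meekras {Adj,Conj}; 8:miatsnou {Verb}; 9:braisk {Conj,Det}; 10:miatsnou {Verb}.
One satisfying assignment: Det Conj Verb Verb Verb Det Adj Verb Det Verb.
Check: rule 1 satisfied; rule 2 satisfied; rule 3 satisfied; rule 4 satisfied; rule 5 satisfied.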